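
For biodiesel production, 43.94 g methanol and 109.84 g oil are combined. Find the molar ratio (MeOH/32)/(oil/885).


Molar ratio = n_MeOH / n_oil = (MeOH/32) / (oil/885) = (MeOH * 885) / (32 * oil)
= (43.94 * 885) / (32 * 109.84)
= 11.0635

11.0635


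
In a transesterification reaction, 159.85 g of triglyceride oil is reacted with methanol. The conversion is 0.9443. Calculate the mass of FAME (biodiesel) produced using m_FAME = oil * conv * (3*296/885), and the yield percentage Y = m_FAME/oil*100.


m_FAME = oil * conv * (3 * 296 / 885) = oil * conv * (888/885)
= 159.85 * 0.9443 * 888 / 885
= 151.4580 g
Y = m_FAME / oil * 100 = conv * (888/885) * 100
= 0.9443 * 888 / 885 * 100
= 94.75%

151.4580 g FAME; Y = 94.75%


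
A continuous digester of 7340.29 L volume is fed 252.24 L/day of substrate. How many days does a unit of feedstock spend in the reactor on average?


HRT = V / Q
= 7340.29 / 252.24
= 29.1004 days

29.1004 days


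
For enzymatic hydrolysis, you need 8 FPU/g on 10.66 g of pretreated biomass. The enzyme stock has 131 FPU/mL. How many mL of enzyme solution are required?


V = dosage * m_sub / activity
V = 8 * 10.66 / 131
V = 0.6510 mL

0.6510 mL


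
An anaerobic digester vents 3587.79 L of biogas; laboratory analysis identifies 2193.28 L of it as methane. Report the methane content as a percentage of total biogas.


CH4% = V_CH4 / V_total * 100
= 2193.28 / 3587.79 * 100
= 61.1318%

61.1318%


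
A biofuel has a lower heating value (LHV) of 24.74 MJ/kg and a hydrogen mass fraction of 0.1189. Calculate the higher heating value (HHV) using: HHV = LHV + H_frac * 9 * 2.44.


HHV = LHV + H_frac * 9 * 2.44
= 24.74 + 0.1189 * 9 * 2.44
= 27.3510 MJ/kg

27.3510 MJ/kg


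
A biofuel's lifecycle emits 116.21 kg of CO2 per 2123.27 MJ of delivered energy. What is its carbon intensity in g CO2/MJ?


CI = CO2 * 1000 / E
= 116.21 * 1000 / 2123.27
= 54.7316 g CO2/MJ

54.7316 g CO2/MJ


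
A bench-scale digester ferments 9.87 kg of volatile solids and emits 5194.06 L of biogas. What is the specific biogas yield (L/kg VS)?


Y = V / VS
= 5194.06 / 9.87
= 526.2472 L/kg VS

526.2472 L/kg VS


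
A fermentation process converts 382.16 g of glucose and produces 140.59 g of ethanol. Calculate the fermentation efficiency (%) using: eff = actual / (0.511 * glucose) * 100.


Fermentation efficiency = (actual / (0.511 * glucose)) * 100
= (140.59 / (0.511 * 382.16)) * 100
= 71.9927%

71.9927%


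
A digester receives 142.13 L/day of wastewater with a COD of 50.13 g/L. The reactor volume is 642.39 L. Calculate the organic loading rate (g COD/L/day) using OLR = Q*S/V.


OLR = Q * S / V
= 142.13 * 50.13 / 642.39
= 11.0914 g/L/day

11.0914 g/L/day


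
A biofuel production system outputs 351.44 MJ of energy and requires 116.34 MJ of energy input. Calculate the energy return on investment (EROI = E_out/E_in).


EROI = E_out / E_in
= 351.44 / 116.34
= 3.0208

3.0208


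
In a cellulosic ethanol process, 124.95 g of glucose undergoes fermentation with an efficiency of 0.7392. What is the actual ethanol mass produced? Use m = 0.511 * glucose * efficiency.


Actual ethanol: m = 0.511 * 124.95 * 0.7392
m = 47.1975 g

47.1975 g


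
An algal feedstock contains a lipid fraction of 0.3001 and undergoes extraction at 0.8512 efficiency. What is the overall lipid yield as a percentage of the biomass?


Y = lipid_content * extraction_eff * 100
= 0.3001 * 0.8512 * 100
= 25.5445%

25.5445%


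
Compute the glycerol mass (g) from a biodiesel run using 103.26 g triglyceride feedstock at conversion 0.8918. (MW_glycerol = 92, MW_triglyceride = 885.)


glycerol = oil * conv * (92/885)
= 103.26 * 0.8918 * 92 / 885
= 9.5729 g

9.5729 g


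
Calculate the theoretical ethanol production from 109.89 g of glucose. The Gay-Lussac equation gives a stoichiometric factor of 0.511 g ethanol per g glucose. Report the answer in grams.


Theoretical ethanol yield: m_EtOH = 0.511 * m_glucose
m_EtOH = 0.511 * 109.89 = 56.1538 g

56.1538 g


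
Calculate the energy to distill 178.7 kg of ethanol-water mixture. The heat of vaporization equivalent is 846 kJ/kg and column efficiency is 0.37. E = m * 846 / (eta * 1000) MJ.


E = m * 846 / (eta * 1000)
= 178.7 * 846 / (0.37 * 1000)
= 408.5951 MJ

408.5951 MJ


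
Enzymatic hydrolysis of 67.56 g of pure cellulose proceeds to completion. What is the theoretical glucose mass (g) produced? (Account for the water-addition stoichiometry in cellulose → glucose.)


glucose = cellulose * 180/162
= 67.56 * 180/162
= 75.0667 g

75.0667 g


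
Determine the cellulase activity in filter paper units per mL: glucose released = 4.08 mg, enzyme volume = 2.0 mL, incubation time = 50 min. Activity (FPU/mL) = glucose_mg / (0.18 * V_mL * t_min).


Activity = glucose_mg / (0.18 mg/umol * V_mL * t_min)
= 4.08 / (0.18 * 2.0 * 50)
= 0.2267 FPU/mL

0.2267 FPU/mL


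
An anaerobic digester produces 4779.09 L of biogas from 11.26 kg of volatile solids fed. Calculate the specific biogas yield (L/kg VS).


Y = V / VS
= 4779.09 / 11.26
= 424.4307 L/kg VS

424.4307 L/kg VS


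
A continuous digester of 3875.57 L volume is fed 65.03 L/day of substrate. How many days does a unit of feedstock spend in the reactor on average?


HRT = V / Q
= 3875.57 / 65.03
= 59.5966 days

59.5966 days


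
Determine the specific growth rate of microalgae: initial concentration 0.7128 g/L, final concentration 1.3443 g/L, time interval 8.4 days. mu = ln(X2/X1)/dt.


mu = ln(X2/X1) / dt
= ln(1.3443/0.7128) / 8.4
= 0.0755 per day

0.0755 per day


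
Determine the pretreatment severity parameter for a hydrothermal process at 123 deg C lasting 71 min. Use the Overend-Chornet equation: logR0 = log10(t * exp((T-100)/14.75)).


logR0 = log10(t * exp((T - 100) / 14.75))
= log10(71 * exp((123 - 100) / 14.75))
= 2.5285

2.5285


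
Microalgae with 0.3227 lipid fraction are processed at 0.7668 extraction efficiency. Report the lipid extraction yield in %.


Y = lipid_content * extraction_eff * 100
= 0.3227 * 0.7668 * 100
= 24.7446%

24.7446%


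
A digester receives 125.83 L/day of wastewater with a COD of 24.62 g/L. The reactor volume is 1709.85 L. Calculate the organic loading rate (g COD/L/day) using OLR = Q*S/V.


OLR = Q * S / V
= 125.83 * 24.62 / 1709.85
= 1.8118 g/L/day

1.8118 g/L/day


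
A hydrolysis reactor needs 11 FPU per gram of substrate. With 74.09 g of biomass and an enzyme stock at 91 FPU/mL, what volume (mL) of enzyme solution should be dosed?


V = dosage * m_sub / activity
V = 11 * 74.09 / 91
V = 8.9559 mL

8.9559 mL


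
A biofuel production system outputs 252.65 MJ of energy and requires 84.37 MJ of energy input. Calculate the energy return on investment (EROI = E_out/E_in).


EROI = E_out / E_in
= 252.65 / 84.37
= 2.9945

2.9945


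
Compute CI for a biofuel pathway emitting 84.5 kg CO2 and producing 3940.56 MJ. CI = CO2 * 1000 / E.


CI = CO2 * 1000 / E
= 84.5 * 1000 / 3940.56
= 21.4437 g CO2/MJ

21.4437 g CO2/MJ


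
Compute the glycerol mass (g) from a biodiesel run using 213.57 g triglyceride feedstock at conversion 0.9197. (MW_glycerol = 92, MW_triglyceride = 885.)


glycerol = oil * conv * (92/885)
= 213.57 * 0.9197 * 92 / 885
= 20.4188 g

20.4188 g


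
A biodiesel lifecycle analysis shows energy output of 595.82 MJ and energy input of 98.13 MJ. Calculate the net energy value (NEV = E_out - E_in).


NEV = E_out - E_in
= 595.82 - 98.13
= 497.6900 MJ

497.6900 MJ


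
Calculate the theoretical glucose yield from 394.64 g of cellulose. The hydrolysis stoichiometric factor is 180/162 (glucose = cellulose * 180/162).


glucose = cellulose * 180/162
= 394.64 * 180/162
= 438.4889 g

438.4889 g


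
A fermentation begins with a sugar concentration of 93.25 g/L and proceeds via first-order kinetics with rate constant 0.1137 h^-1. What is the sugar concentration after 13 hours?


S = S0 * exp(-k * t)
S = 93.25 * exp(-0.1137 * 13)
S = 21.2676 g/L

21.2676 g/L


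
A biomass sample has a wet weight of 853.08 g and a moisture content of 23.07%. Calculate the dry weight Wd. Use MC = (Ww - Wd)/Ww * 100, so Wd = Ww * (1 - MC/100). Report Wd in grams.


Wd = Ww * (1 - MC/100)
= 853.08 * (1 - 23.07/100)
= 656.2744 g

656.2744 g


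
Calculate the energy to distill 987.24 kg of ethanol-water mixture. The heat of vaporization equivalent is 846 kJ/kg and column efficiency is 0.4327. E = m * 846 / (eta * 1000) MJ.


E = m * 846 / (eta * 1000)
= 987.24 * 846 / (0.4327 * 1000)
= 1930.2173 MJ

1930.2173 MJ


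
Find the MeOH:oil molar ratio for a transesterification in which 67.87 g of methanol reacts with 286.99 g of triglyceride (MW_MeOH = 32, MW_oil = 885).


Molar ratio = n_MeOH / n_oil = (MeOH/32) / (oil/885) = (MeOH * 885) / (32 * oil)
= (67.87 * 885) / (32 * 286.99)
= 6.5404

6.5404


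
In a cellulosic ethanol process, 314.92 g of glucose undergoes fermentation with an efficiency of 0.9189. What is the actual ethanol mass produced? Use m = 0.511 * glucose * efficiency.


Actual ethanol: m = 0.511 * 314.92 * 0.9189
m = 147.8732 g

147.8732 g


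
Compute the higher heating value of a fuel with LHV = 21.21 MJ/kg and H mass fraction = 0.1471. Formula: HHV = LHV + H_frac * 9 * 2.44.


HHV = LHV + H_frac * 9 * 2.44
= 21.21 + 0.1471 * 9 * 2.44
= 24.4403 MJ/kg

24.4403 MJ/kg


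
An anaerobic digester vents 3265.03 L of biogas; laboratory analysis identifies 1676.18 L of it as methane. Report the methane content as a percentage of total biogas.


CH4% = V_CH4 / V_total * 100
= 1676.18 / 3265.03 * 100
= 51.3374%

51.3374%


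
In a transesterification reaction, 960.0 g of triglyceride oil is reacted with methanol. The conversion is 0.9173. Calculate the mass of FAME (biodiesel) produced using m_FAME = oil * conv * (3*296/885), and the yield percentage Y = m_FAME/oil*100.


m_FAME = oil * conv * (3 * 296 / 885) = oil * conv * (888/885)
= 960.0 * 0.9173 * 888 / 885
= 883.5931 g
Y = m_FAME / oil * 100 = conv * (888/885) * 100
= 0.9173 * 888 / 885 * 100
= 92.04%

883.5931 g FAME; Y = 92.04%


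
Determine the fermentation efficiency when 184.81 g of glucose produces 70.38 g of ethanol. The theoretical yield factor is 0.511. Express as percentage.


Fermentation efficiency = (actual / (0.511 * glucose)) * 100
= (70.38 / (0.511 * 184.81)) * 100
= 74.5252%

74.5252%


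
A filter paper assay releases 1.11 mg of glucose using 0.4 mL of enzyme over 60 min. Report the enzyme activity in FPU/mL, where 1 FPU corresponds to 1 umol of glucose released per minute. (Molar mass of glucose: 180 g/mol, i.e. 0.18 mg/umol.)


Activity = glucose_mg / (0.18 mg/umol * V_mL * t_min)
= 1.11 / (0.18 * 0.4 * 60)
= 0.2569 FPU/mL

0.2569 FPU/mL


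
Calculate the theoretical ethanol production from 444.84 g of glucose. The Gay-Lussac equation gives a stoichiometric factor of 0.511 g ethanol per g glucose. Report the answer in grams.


Theoretical ethanol yield: m_EtOH = 0.511 * m_glucose
m_EtOH = 0.511 * 444.84 = 227.3132 g

227.3132 g


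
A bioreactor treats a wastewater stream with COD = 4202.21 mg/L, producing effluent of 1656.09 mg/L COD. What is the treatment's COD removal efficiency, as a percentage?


eta = (COD_in - COD_out) / COD_in * 100
= (4202.21 - 1656.09) / 4202.21 * 100
= 60.5900%

60.5900%


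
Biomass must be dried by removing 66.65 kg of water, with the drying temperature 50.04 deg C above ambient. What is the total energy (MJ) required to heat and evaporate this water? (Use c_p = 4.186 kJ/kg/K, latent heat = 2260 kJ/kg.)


E = m_water * (4.186 * dT + 2260) / 1000
= 66.65 * (4.186 * 50.04 + 2260) / 1000
= 164.5900 MJ

164.5900 MJ


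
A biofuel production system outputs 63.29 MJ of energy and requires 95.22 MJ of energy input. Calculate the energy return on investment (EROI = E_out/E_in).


EROI = E_out / E_in
= 63.29 / 95.22
= 0.6647

0.6647


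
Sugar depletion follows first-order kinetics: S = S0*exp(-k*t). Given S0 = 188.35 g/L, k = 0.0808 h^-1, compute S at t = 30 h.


S = S0 * exp(-k * t)
S = 188.35 * exp(-0.0808 * 30)
S = 16.6815 g/L

16.6815 g/L


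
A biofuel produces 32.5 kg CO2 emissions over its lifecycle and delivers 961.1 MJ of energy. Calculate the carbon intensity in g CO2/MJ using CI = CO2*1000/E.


CI = CO2 * 1000 / E
= 32.5 * 1000 / 961.1
= 33.8154 g CO2/MJ

33.8154 g CO2/MJ


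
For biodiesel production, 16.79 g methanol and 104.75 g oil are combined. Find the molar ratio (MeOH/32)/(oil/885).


Molar ratio = n_MeOH / n_oil = (MeOH/32) / (oil/885) = (MeOH * 885) / (32 * oil)
= (16.79 * 885) / (32 * 104.75)
= 4.4329

4.4329


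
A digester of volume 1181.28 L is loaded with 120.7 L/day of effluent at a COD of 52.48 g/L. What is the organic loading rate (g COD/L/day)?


OLR = Q * S / V
= 120.7 * 52.48 / 1181.28
= 5.3623 g/L/day

5.3623 g/L/day


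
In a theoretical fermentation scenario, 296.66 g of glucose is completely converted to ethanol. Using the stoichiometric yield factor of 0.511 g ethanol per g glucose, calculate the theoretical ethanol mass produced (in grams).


Theoretical ethanol yield: m_EtOH = 0.511 * m_glucose
m_EtOH = 0.511 * 296.66 = 151.5933 g

151.5933 g


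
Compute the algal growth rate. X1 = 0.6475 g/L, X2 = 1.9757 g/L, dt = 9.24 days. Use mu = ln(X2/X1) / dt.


mu = ln(X2/X1) / dt
= ln(1.9757/0.6475) / 9.24
= 0.1207 per day

0.1207 per day


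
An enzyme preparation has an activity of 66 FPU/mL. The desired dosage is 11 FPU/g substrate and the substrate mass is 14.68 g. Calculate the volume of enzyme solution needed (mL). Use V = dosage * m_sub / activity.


V = dosage * m_sub / activity
V = 11 * 14.68 / 66
V = 2.4467 mL

2.4467 mL


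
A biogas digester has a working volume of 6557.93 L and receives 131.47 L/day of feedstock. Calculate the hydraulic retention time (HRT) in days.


HRT = V / Q
= 6557.93 / 131.47
= 49.8816 days

49.8816 days


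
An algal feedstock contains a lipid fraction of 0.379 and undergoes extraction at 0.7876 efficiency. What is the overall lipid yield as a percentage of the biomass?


Y = lipid_content * extraction_eff * 100
= 0.379 * 0.7876 * 100
= 29.8500%

29.8500%


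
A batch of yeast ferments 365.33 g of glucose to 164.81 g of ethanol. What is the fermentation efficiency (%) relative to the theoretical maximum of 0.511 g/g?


Fermentation efficiency = (actual / (0.511 * glucose)) * 100
= (164.81 / (0.511 * 365.33)) * 100
= 88.2830%

88.2830%


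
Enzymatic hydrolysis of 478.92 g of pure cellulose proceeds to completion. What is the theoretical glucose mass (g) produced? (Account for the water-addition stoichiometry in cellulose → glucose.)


glucose = cellulose * 180/162
= 478.92 * 180/162
= 532.1333 g

532.1333 g


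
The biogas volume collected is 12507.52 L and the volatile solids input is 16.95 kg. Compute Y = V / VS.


Y = V / VS
= 12507.52 / 16.95
= 737.9068 L/kg VS

737.9068 L/kg VS


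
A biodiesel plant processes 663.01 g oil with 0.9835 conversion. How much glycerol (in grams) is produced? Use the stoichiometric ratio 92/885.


glycerol = oil * conv * (92/885)
= 663.01 * 0.9835 * 92 / 885
= 67.7858 g

67.7858 g


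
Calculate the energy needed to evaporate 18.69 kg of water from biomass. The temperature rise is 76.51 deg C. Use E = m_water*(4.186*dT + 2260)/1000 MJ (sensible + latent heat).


E = m_water * (4.186 * dT + 2260) / 1000
= 18.69 * (4.186 * 76.51 + 2260) / 1000
= 48.2253 MJ

48.2253 MJ


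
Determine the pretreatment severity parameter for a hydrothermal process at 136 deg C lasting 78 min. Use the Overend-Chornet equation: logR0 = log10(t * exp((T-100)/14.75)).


logR0 = log10(t * exp((T - 100) / 14.75))
= log10(78 * exp((136 - 100) / 14.75))
= 2.9521

2.9521


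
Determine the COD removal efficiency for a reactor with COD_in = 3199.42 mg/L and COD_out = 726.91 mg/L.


eta = (COD_in - COD_out) / COD_in * 100
= (3199.42 - 726.91) / 3199.42 * 100
= 77.2799%

77.2799%


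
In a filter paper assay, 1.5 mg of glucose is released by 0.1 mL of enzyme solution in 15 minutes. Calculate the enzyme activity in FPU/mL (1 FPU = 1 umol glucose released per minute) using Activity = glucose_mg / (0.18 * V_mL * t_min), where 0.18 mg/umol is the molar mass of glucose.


Activity = glucose_mg / (0.18 mg/umol * V_mL * t_min)
= 1.5 / (0.18 * 0.1 * 15)
= 5.5556 FPU/mL

5.5556 FPU/mL


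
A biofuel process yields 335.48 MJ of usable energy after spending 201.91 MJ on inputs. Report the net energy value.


NEV = E_out - E_in
= 335.48 - 201.91
= 133.5700 MJ

133.5700 MJ


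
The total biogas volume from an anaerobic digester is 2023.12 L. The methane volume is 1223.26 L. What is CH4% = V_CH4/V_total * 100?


CH4% = V_CH4 / V_total * 100
= 1223.26 / 2023.12 * 100
= 60.4640%

60.4640%


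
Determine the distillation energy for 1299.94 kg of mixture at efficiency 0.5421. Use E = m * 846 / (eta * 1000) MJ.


E = m * 846 / (eta * 1000)
= 1299.94 * 846 / (0.5421 * 1000)
= 2028.6833 MJ

2028.6833 MJ


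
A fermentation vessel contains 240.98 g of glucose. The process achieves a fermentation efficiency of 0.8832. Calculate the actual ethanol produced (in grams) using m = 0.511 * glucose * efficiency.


Actual ethanol: m = 0.511 * 240.98 * 0.8832
m = 108.7579 g

108.7579 g


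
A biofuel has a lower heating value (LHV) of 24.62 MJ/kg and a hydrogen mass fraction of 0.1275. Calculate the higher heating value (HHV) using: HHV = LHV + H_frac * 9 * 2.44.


HHV = LHV + H_frac * 9 * 2.44
= 24.62 + 0.1275 * 9 * 2.44
= 27.4199 MJ/kg

27.4199 MJ/kg


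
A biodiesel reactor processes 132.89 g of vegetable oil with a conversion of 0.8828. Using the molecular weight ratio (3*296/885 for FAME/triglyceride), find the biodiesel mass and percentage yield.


m_FAME = oil * conv * (3 * 296 / 885) = oil * conv * (888/885)
= 132.89 * 0.8828 * 888 / 885
= 117.7130 g
Y = m_FAME / oil * 100 = conv * (888/885) * 100
= 0.8828 * 888 / 885 * 100
= 88.58%

117.7130 g FAME; Y = 88.58%


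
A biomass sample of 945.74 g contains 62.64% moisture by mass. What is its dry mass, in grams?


Wd = Ww * (1 - MC/100)
= 945.74 * (1 - 62.64/100)
= 353.3285 g

353.3285 g


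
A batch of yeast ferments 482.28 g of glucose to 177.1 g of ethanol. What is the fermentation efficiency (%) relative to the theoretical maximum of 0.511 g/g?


Fermentation efficiency = (actual / (0.511 * glucose)) * 100
= (177.1 / (0.511 * 482.28)) * 100
= 71.8619%

71.8619%


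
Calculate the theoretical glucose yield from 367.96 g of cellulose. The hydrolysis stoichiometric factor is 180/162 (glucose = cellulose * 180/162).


glucose = cellulose * 180/162
= 367.96 * 180/162
= 408.8444 g

408.8444 g


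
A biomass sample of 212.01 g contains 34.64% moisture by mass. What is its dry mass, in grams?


Wd = Ww * (1 - MC/100)
= 212.01 * (1 - 34.64/100)
= 138.5697 g

138.5697 g


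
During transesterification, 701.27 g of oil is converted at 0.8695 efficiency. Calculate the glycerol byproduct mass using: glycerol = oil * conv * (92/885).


glycerol = oil * conv * (92/885)
= 701.27 * 0.8695 * 92 / 885
= 63.3869 g

63.3869 g


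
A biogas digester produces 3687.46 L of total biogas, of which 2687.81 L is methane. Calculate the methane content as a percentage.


CH4% = V_CH4 / V_total * 100
= 2687.81 / 3687.46 * 100
= 72.8906%

72.8906%


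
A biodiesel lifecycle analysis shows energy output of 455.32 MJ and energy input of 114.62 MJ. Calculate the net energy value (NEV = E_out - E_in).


NEV = E_out - E_in
= 455.32 - 114.62
= 340.7000 MJ

340.7000 MJ


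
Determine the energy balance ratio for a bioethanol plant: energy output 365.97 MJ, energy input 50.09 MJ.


EROI = E_out / E_in
= 365.97 / 50.09
= 7.3062

7.3062


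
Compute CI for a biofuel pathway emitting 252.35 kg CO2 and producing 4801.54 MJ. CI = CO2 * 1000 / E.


CI = CO2 * 1000 / E
= 252.35 * 1000 / 4801.54
= 52.5561 g CO2/MJ

52.5561 g CO2/MJ


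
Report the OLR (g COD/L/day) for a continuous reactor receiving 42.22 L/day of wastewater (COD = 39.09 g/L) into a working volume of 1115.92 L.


OLR = Q * S / V
= 42.22 * 39.09 / 1115.92
= 1.4789 g/L/day

1.4789 g/L/day


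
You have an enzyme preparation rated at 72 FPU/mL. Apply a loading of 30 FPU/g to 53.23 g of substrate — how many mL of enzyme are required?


V = dosage * m_sub / activity
V = 30 * 53.23 / 72
V = 22.1792 mL

22.1792 mL


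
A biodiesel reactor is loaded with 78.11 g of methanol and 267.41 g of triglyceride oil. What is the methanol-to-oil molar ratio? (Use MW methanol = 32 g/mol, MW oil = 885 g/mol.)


Molar ratio = n_MeOH / n_oil = (MeOH/32) / (oil/885) = (MeOH * 885) / (32 * oil)
= (78.11 * 885) / (32 * 267.41)
= 8.0783

8.0783


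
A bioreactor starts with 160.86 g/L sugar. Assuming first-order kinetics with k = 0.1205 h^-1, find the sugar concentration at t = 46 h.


S = S0 * exp(-k * t)
S = 160.86 * exp(-0.1205 * 46)
S = 0.6297 g/L

0.6297 g/L


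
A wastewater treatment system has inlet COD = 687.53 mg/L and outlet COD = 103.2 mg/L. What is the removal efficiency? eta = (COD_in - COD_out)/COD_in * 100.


eta = (COD_in - COD_out) / COD_in * 100
= (687.53 - 103.2) / 687.53 * 100
= 84.9897%

84.9897%


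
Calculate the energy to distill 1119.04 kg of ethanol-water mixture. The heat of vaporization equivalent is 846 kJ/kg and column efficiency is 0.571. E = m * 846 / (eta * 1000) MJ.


E = m * 846 / (eta * 1000)
= 1119.04 * 846 / (0.571 * 1000)
= 1657.9822 MJ

1657.9822 MJ


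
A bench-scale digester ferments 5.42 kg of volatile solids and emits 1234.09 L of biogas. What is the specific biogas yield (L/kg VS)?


Y = V / VS
= 1234.09 / 5.42
= 227.6919 L/kg VS

227.6919 L/kg VS


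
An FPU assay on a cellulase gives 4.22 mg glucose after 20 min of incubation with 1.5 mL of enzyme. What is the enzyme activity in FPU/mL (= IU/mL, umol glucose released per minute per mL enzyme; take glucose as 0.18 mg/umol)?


Activity = glucose_mg / (0.18 mg/umol * V_mL * t_min)
= 4.22 / (0.18 * 1.5 * 20)
= 0.7815 FPU/mL

0.7815 FPU/mL


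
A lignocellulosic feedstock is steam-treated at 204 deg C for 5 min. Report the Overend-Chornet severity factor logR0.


logR0 = log10(t * exp((T - 100) / 14.75))
= log10(5 * exp((204 - 100) / 14.75))
= 3.7611

3.7611


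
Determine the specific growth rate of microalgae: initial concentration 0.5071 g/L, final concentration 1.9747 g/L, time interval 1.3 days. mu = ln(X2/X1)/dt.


mu = ln(X2/X1) / dt
= ln(1.9747/0.5071) / 1.3
= 1.0457 per day

1.0457 per day


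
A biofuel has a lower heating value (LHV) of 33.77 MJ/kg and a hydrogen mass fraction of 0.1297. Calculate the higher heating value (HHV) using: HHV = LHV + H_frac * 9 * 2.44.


HHV = LHV + H_frac * 9 * 2.44
= 33.77 + 0.1297 * 9 * 2.44
= 36.6182 MJ/kg

36.6182 MJ/kg


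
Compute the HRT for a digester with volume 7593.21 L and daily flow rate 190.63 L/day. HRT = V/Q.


HRT = V / Q
= 7593.21 / 190.63
= 39.8322 days

39.8322 days


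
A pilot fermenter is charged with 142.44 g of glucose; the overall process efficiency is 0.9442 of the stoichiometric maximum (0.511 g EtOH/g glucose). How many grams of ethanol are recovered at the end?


Actual ethanol: m = 0.511 * 142.44 * 0.9442
m = 68.7253 g

68.7253 g


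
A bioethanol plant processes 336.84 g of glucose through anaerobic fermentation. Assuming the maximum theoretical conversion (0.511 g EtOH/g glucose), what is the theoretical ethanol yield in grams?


Theoretical ethanol yield: m_EtOH = 0.511 * m_glucose
m_EtOH = 0.511 * 336.84 = 172.1252 g

172.1252 g


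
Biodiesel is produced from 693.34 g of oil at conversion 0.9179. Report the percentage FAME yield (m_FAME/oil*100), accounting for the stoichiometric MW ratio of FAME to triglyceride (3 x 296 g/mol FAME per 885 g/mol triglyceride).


m_FAME = oil * conv * (3 * 296 / 885) = oil * conv * (888/885)
= 693.34 * 0.9179 * 888 / 885
= 638.5741 g
Y = m_FAME / oil * 100 = conv * (888/885) * 100
= 0.9179 * 888 / 885 * 100
= 92.10%

92.10%


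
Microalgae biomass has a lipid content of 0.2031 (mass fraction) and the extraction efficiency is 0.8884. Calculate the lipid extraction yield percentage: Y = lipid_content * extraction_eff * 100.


Y = lipid_content * extraction_eff * 100
= 0.2031 * 0.8884 * 100
= 18.0434%

18.0434%


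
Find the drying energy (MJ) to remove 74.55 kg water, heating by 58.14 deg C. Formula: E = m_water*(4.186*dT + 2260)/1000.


E = m_water * (4.186 * dT + 2260) / 1000
= 74.55 * (4.186 * 58.14 + 2260) / 1000
= 186.6265 MJ

186.6265 MJ


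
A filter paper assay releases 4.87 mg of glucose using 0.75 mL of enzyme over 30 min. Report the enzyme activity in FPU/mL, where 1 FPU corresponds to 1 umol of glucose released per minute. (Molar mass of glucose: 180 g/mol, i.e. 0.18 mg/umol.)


Activity = glucose_mg / (0.18 mg/umol * V_mL * t_min)
= 4.87 / (0.18 * 0.75 * 30)
= 1.2025 FPU/mL

1.2025 FPU/mL


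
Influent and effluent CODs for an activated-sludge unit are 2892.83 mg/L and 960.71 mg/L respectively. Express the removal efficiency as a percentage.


eta = (COD_in - COD_out) / COD_in * 100
= (2892.83 - 960.71) / 2892.83 * 100
= 66.7900%

66.7900%


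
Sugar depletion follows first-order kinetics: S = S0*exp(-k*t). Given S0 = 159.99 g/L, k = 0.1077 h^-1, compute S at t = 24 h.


S = S0 * exp(-k * t)
S = 159.99 * exp(-0.1077 * 24)
S = 12.0650 g/L

12.0650 g/L


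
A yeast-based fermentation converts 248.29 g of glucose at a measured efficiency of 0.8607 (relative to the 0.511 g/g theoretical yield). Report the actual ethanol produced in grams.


Actual ethanol: m = 0.511 * 248.29 * 0.8607
m = 109.2023 g

109.2023 g


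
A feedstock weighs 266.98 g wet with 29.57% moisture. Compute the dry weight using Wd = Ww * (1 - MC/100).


Wd = Ww * (1 - MC/100)
= 266.98 * (1 - 29.57/100)
= 188.0340 g

188.0340 g


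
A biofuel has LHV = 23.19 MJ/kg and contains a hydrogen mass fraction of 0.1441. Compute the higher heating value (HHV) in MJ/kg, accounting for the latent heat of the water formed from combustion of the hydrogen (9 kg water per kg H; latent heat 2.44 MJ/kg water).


HHV = LHV + H_frac * 9 * 2.44
= 23.19 + 0.1441 * 9 * 2.44
= 26.3544 MJ/kg

26.3544 MJ/kg


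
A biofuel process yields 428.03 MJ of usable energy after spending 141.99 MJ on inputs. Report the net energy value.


NEV = E_out - E_in
= 428.03 - 141.99
= 286.0400 MJ

286.0400 MJ


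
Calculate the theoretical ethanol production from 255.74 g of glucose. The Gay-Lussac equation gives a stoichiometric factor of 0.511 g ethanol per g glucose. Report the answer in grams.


Theoretical ethanol yield: m_EtOH = 0.511 * m_glucose
m_EtOH = 0.511 * 255.74 = 130.6831 g

130.6831 g


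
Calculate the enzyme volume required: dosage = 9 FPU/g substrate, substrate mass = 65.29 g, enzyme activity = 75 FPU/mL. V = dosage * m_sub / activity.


V = dosage * m_sub / activity
V = 9 * 65.29 / 75
V = 7.8348 mL

7.8348 mL


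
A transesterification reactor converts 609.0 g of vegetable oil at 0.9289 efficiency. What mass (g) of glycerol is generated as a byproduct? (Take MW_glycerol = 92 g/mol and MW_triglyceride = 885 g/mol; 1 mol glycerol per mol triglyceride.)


glycerol = oil * conv * (92/885)
= 609.0 * 0.9289 * 92 / 885
= 58.8072 g

58.8072 g


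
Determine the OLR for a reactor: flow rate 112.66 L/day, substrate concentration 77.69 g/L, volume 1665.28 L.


OLR = Q * S / V
= 112.66 * 77.69 / 1665.28
= 5.2559 g/L/day

5.2559 g/L/day


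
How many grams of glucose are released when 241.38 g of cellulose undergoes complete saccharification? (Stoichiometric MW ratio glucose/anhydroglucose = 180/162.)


glucose = cellulose * 180/162
= 241.38 * 180/162
= 268.2000 g

268.2000 g


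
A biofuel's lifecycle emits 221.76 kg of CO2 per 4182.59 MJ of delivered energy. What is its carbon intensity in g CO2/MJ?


CI = CO2 * 1000 / E
= 221.76 * 1000 / 4182.59
= 53.0198 g CO2/MJ

53.0198 g CO2/MJ


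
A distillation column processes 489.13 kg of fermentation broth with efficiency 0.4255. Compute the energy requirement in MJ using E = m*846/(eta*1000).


E = m * 846 / (eta * 1000)
= 489.13 * 846 / (0.4255 * 1000)
= 972.5123 MJ

972.5123 MJ


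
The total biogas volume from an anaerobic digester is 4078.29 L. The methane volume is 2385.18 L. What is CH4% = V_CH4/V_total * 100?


CH4% = V_CH4 / V_total * 100
= 2385.18 / 4078.29 * 100
= 58.4848%

58.4848%


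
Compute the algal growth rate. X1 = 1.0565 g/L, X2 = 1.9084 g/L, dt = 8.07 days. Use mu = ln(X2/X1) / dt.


mu = ln(X2/X1) / dt
= ln(1.9084/1.0565) / 8.07
= 0.0733 per day

0.0733 per day


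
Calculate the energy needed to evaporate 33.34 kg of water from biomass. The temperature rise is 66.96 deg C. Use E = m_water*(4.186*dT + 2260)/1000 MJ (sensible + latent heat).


E = m_water * (4.186 * dT + 2260) / 1000
= 33.34 * (4.186 * 66.96 + 2260) / 1000
= 84.6934 MJ

84.6934 MJ


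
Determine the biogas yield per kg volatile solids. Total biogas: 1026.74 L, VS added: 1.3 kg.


Y = V / VS
= 1026.74 / 1.3
= 789.8000 L/kg VS

789.8000 L/kg VS


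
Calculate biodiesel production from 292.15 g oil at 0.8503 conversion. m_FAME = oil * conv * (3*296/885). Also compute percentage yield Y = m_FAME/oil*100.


m_FAME = oil * conv * (3 * 296 / 885) = oil * conv * (888/885)
= 292.15 * 0.8503 * 888 / 885
= 249.2572 g
Y = m_FAME / oil * 100 = conv * (888/885) * 100
= 0.8503 * 888 / 885 * 100
= 85.32%

249.2572 g FAME; Y = 85.32%


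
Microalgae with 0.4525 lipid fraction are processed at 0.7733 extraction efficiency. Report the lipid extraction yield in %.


Y = lipid_content * extraction_eff * 100
= 0.4525 * 0.7733 * 100
= 34.9918%

34.9918%


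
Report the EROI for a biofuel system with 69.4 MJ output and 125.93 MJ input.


EROI = E_out / E_in
= 69.4 / 125.93
= 0.5511

0.5511


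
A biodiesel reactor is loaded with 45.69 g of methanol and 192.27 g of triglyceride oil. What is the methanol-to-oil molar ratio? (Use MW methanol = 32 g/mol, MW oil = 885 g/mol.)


Molar ratio = n_MeOH / n_oil = (MeOH/32) / (oil/885) = (MeOH * 885) / (32 * oil)
= (45.69 * 885) / (32 * 192.27)
= 6.5721

6.5721


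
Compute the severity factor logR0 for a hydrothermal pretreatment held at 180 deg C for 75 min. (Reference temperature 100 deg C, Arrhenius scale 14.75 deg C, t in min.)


logR0 = log10(t * exp((T - 100) / 14.75))
= log10(75 * exp((180 - 100) / 14.75))
= 4.2306

4.2306


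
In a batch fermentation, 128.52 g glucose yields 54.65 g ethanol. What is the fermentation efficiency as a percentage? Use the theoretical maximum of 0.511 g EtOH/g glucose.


Fermentation efficiency = (actual / (0.511 * glucose)) * 100
= (54.65 / (0.511 * 128.52)) * 100
= 83.2144%

83.2144%


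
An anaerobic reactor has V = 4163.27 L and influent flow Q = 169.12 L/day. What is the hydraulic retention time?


HRT = V / Q
= 4163.27 / 169.12
= 24.6173 days

24.6173 days


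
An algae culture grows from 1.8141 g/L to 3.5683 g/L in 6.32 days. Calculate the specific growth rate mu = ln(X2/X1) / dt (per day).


mu = ln(X2/X1) / dt
= ln(3.5683/1.8141) / 6.32
= 0.1070 per day

0.1070 per day


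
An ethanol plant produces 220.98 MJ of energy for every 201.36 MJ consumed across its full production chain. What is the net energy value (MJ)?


NEV = E_out - E_in
= 220.98 - 201.36
= 19.6200 MJ

19.6200 MJ


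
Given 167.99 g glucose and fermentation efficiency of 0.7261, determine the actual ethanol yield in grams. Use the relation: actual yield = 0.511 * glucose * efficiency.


Actual ethanol: m = 0.511 * 167.99 * 0.7261
m = 62.3305 g

62.3305 g


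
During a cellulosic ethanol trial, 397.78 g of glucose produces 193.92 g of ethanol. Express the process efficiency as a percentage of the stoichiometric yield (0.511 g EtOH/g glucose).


Fermentation efficiency = (actual / (0.511 * glucose)) * 100
= (193.92 / (0.511 * 397.78)) * 100
= 95.4023%

95.4023%


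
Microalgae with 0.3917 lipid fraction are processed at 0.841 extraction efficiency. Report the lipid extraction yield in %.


Y = lipid_content * extraction_eff * 100
= 0.3917 * 0.841 * 100
= 32.9420%

32.9420%


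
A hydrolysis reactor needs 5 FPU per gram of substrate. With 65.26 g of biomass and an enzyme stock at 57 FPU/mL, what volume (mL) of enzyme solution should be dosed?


V = dosage * m_sub / activity
V = 5 * 65.26 / 57
V = 5.7246 mL

5.7246 mL


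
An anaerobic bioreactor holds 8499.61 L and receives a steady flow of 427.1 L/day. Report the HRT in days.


HRT = V / Q
= 8499.61 / 427.1
= 19.9007 days

19.9007 days


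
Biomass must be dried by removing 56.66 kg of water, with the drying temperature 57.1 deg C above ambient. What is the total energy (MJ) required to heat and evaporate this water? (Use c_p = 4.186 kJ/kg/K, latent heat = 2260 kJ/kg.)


E = m_water * (4.186 * dT + 2260) / 1000
= 56.66 * (4.186 * 57.1 + 2260) / 1000
= 141.5945 MJ

141.5945 MJ


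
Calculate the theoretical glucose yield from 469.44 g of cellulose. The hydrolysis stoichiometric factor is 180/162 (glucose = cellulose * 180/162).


glucose = cellulose * 180/162
= 469.44 * 180/162
= 521.6000 g

521.6000 g


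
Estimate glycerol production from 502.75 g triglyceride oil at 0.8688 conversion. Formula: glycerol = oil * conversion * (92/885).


glycerol = oil * conv * (92/885)
= 502.75 * 0.8688 * 92 / 885
= 45.4063 g

45.4063 g


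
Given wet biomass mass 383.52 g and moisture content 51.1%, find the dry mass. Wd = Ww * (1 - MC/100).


Wd = Ww * (1 - MC/100)
= 383.52 * (1 - 51.1/100)
= 187.5413 g

187.5413 g


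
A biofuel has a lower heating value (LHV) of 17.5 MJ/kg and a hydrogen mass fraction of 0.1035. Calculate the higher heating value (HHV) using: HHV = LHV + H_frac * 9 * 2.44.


HHV = LHV + H_frac * 9 * 2.44
= 17.5 + 0.1035 * 9 * 2.44
= 19.7729 MJ/kg

19.7729 MJ/kg


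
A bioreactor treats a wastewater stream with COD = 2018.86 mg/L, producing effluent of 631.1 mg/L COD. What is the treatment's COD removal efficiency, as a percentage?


eta = (COD_in - COD_out) / COD_in * 100
= (2018.86 - 631.1) / 2018.86 * 100
= 68.7398%

68.7398%


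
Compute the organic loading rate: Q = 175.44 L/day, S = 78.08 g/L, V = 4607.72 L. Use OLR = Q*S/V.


OLR = Q * S / V
= 175.44 * 78.08 / 4607.72
= 2.9729 g/L/day

2.9729 g/L/day


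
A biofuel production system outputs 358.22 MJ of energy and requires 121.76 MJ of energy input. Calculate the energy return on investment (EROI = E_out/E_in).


EROI = E_out / E_in
= 358.22 / 121.76
= 2.9420

2.9420


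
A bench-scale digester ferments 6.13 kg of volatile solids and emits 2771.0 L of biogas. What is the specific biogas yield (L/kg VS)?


Y = V / VS
= 2771.0 / 6.13
= 452.0392 L/kg VS

452.0392 L/kg VS


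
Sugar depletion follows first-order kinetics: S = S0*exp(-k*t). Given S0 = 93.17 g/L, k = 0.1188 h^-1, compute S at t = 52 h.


S = S0 * exp(-k * t)
S = 93.17 * exp(-0.1188 * 52)
S = 0.1934 g/L

0.1934 g/L


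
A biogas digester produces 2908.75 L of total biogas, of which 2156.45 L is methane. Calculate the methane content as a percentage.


CH4% = V_CH4 / V_total * 100
= 2156.45 / 2908.75 * 100
= 74.1367%

74.1367%


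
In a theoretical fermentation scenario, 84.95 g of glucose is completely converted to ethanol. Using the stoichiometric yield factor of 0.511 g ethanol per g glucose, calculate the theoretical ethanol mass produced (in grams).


Theoretical ethanol yield: m_EtOH = 0.511 * m_glucose
m_EtOH = 0.511 * 84.95 = 43.4094 g

43.4094 g


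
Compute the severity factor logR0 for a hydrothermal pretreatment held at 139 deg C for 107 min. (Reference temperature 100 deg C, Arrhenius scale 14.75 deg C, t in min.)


logR0 = log10(t * exp((T - 100) / 14.75))
= log10(107 * exp((139 - 100) / 14.75))
= 3.1777

3.1777


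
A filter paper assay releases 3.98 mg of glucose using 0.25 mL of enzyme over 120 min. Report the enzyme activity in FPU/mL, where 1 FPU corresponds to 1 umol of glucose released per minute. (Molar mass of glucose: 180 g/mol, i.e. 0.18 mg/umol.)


Activity = glucose_mg / (0.18 mg/umol * V_mL * t_min)
= 3.98 / (0.18 * 0.25 * 120)
= 0.7370 FPU/mL

0.7370 FPU/mL


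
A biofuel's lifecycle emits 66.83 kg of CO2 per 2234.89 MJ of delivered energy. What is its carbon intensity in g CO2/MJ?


CI = CO2 * 1000 / E
= 66.83 * 1000 / 2234.89
= 29.9030 g CO2/MJ

29.9030 g CO2/MJ


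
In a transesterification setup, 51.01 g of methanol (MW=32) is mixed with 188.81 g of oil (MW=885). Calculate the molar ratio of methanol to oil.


Molar ratio = n_MeOH / n_oil = (MeOH/32) / (oil/885) = (MeOH * 885) / (32 * oil)
= (51.01 * 885) / (32 * 188.81)
= 7.4718

7.4718


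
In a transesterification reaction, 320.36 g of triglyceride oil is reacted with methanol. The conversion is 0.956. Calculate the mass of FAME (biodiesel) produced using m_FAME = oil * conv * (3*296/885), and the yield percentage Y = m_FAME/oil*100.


m_FAME = oil * conv * (3 * 296 / 885) = oil * conv * (888/885)
= 320.36 * 0.956 * 888 / 885
= 307.3023 g
Y = m_FAME / oil * 100 = conv * (888/885) * 100
= 0.956 * 888 / 885 * 100
= 95.92%

307.3023 g FAME; Y = 95.92%


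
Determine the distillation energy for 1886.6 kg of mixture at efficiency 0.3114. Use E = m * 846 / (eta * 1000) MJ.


E = m * 846 / (eta * 1000)
= 1886.6 * 846 / (0.3114 * 1000)
= 5125.4451 MJ

5125.4451 MJ


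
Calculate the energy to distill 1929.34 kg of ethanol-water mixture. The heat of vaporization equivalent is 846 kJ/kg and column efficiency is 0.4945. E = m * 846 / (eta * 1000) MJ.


E = m * 846 / (eta * 1000)
= 1929.34 * 846 / (0.4945 * 1000)
= 3300.7515 MJ

3300.7515 MJ


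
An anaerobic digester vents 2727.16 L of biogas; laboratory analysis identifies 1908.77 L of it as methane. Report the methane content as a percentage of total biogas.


CH4% = V_CH4 / V_total * 100
= 1908.77 / 2727.16 * 100
= 69.9911%

69.9911%


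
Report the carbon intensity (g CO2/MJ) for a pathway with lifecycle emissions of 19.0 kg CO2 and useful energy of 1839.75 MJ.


CI = CO2 * 1000 / E
= 19.0 * 1000 / 1839.75
= 10.3275 g CO2/MJ

10.3275 g CO2/MJ


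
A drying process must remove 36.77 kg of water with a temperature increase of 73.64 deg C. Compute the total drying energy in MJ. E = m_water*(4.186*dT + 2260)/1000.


E = m_water * (4.186 * dT + 2260) / 1000
= 36.77 * (4.186 * 73.64 + 2260) / 1000
= 94.4348 MJ

94.4348 MJ


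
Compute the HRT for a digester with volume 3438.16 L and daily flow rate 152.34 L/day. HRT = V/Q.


HRT = V / Q
= 3438.16 / 152.34
= 22.5690 days

22.5690 days


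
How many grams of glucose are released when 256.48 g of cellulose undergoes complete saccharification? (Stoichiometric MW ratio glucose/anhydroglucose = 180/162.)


glucose = cellulose * 180/162
= 256.48 * 180/162
= 284.9778 g

284.9778 g


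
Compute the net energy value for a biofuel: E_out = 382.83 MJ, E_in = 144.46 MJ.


NEV = E_out - E_in
= 382.83 - 144.46
= 238.3700 MJ

238.3700 MJ


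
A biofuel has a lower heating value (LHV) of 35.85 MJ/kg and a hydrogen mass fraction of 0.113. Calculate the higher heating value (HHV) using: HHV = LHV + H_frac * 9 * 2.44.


HHV = LHV + H_frac * 9 * 2.44
= 35.85 + 0.113 * 9 * 2.44
= 38.3315 MJ/kg

38.3315 MJ/kg


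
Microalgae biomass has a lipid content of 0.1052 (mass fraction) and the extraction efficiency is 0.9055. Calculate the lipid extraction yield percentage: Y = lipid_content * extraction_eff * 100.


Y = lipid_content * extraction_eff * 100
= 0.1052 * 0.9055 * 100
= 9.5259%

9.5259%


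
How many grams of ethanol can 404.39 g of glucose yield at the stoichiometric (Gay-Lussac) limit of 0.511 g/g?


Theoretical ethanol yield: m_EtOH = 0.511 * m_glucose
m_EtOH = 0.511 * 404.39 = 206.6433 g

206.6433 g
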